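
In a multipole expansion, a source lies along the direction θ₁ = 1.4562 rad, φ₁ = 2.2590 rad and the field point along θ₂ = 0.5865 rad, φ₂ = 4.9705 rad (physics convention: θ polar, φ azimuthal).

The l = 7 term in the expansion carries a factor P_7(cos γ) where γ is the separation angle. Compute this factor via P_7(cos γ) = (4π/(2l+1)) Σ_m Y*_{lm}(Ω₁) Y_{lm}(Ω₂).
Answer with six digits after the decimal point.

Addition theorem: P_7(cos γ) = (4π/15) Σ_m Y*_{lm}(Ω₁) Y_{lm}(Ω₂), m = −7…7:
  m=-7: (-0.474896, -0.050066) × (-0.007733, 0.001859) = (0.003765, -0.000496)  (running Σ = (0.003765, -0.000496))
  m=-6: (0.113248, 0.171665) × (-0.000991, 0.044773) = (-0.007798, 0.004900)  (running Σ = (-0.004033, 0.004404))
  m=-5: (-0.086929, 0.281590) × (0.146810, 0.042254) = (-0.024660, 0.037667)  (running Σ = (-0.028693, 0.042072))
  m=-4: (0.214046, -0.087679) × (0.176947, -0.296298) = (0.011896, -0.078936)  (running Σ = (-0.016798, -0.036864))
  m=-3: (0.206449, 0.111131) × (-0.341357, -0.348996) = (-0.031688, -0.109985)  (running Σ = (-0.048486, -0.146849))
  m=-2: (-0.046338, -0.235367) × (-0.260593, 0.147901) = (0.046886, 0.054482)  (running Σ = (-0.001600, -0.092368))
  m=-1: (0.133749, -0.162649) × (-0.057254, -0.216872) = (-0.042932, -0.019694)  (running Σ = (-0.044531, -0.112062))
  m=0: (-0.242040, -0.000000) × (-0.384454, 0.000000) = (0.093053, 0.000000)  (running Σ = (0.048522, -0.112062))
  m=1: (-0.133749, -0.162649) × (0.057254, -0.216872) = (-0.042932, 0.019694)  (running Σ = (0.005591, -0.092368))
  m=2: (-0.046338, 0.235367) × (-0.260593, -0.147901) = (0.046886, -0.054482)  (running Σ = (0.052477, -0.146849))
  m=3: (-0.206449, 0.111131) × (0.341357, -0.348996) = (-0.031688, 0.109985)  (running Σ = (0.020788, -0.036864))
  m=4: (0.214046, 0.087679) × (0.176947, 0.296298) = (0.011896, 0.078936)  (running Σ = (0.032684, 0.042072))
  m=5: (0.086929, 0.281590) × (-0.146810, 0.042254) = (-0.024660, -0.037667)  (running Σ = (0.008024, 0.004404))
  m=6: (0.113248, -0.171665) × (-0.000991, -0.044773) = (-0.007798, -0.004900)  (running Σ = (0.000226, -0.000496))
  m=7: (0.474896, -0.050066) × (0.007733, 0.001859) = (0.003765, 0.000496)  (running Σ = (0.003991, -0.000000))
Σ over m = (0.003991, -0.000000); ×(4π/15) → (0.003343, -0.000000). Real part: 0.003343

0.003343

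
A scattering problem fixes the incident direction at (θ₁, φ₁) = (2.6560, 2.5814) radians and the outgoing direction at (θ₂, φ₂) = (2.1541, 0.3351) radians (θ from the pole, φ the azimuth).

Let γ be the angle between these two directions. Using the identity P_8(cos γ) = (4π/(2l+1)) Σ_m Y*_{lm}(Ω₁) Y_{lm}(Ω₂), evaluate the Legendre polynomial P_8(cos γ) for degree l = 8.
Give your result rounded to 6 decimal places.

Expand P_8 via completeness: Σ_{m} conj(Y_{8,m}) at Ω₁ times Y_{8,m} at Ω₂ —
  term(m=-8) = (0.000090, -0.000109)   from Y*(Ω₁)=(-0.000266, 0.001130), Y(Ω₂)=(-0.108732, -0.053978)
  term(m=-7) = (-0.002819, -0.000045)   from Y*(Ω₁)=(-0.006256, 0.006185), Y(Ω₂)=(0.224188, 0.228943)
  term(m=-6) = (0.011559, 0.014914)   from Y*(Ω₁)=(-0.040759, 0.009096), Y(Ω₂)=(-0.192370, -0.408828)
  term(m=-5) = (0.009145, -0.038038)   from Y*(Ω₁)=(-0.131098, -0.046467), Y(Ω₂)=(0.029396, 0.279732)
  term(m=-4) = (0.044121, -0.020748)   from Y*(Ω₁)=(-0.203649, -0.257064), Y(Ω₂)=(-0.033950, 0.144738)
  term(m=-3) = (-0.167075, -0.081888)   from Y*(Ω₁)=(-0.056131, -0.509245), Y(Ω₂)=(0.194600, -0.306635)
  term(m=-2) = (0.003107, 0.013909)   from Y*(Ω₁)=(0.176001, -0.363968), Y(Ω₂)=(-0.027626, 0.021896)
  term(m=-1) = (0.028023, -0.034973)   from Y*(Ω₁)=(-0.111165, 0.069725), Y(Ω₂)=(-0.322526, 0.112314)
  term(m=+0) = (-0.040182, -0.000000)   from Y*(Ω₁)=(-0.457241, -0.000000), Y(Ω₂)=(0.087879, 0.000000)
  term(m=+1) = (0.028023, 0.034973)   from Y*(Ω₁)=(0.111165, 0.069725), Y(Ω₂)=(0.322526, 0.112314)
  term(m=+2) = (0.003107, -0.013909)   from Y*(Ω₁)=(0.176001, 0.363968), Y(Ω₂)=(-0.027626, -0.021896)
  term(m=+3) = (-0.167075, 0.081888)   from Y*(Ω₁)=(0.056131, -0.509245), Y(Ω₂)=(-0.194600, -0.306635)
  term(m=+4) = (0.044121, 0.020748)   from Y*(Ω₁)=(-0.203649, 0.257064), Y(Ω₂)=(-0.033950, -0.144738)
  term(m=+5) = (0.009145, 0.038038)   from Y*(Ω₁)=(0.131098, -0.046467), Y(Ω₂)=(-0.029396, 0.279732)
  term(m=+6) = (0.011559, -0.014914)   from Y*(Ω₁)=(-0.040759, -0.009096), Y(Ω₂)=(-0.192370, 0.408828)
  term(m=+7) = (-0.002819, 0.000045)   from Y*(Ω₁)=(0.006256, 0.006185), Y(Ω₂)=(-0.224188, 0.228943)
  term(m=+8) = (0.000090, 0.000109)   from Y*(Ω₁)=(-0.000266, -0.001130), Y(Ω₂)=(-0.108732, 0.053978)
Σ over m = (-0.187881, 0.000000); ×(4π/17) → (-0.138882, 0.000000). Real part: -0.138882

-0.138882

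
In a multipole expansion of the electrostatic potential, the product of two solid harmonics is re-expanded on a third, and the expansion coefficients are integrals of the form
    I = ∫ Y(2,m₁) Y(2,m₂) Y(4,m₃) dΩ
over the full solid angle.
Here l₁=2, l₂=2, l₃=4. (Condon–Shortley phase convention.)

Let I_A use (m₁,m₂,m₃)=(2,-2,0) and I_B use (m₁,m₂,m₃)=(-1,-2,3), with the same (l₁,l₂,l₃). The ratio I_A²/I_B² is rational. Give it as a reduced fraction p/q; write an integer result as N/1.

1/35

Shared (l₁,l₂,l₃)=(2,2,4): N and (l;000)² cancel in I_A²/I_B².
A: Δ = 0!·4!·4!/9! = 1/630; Racah Σ t=0..0: t=0:+1/576 = 1/576; ⇒ 3j(2 2 4; 2 -2 0)² = 1/630, sgn +1
B: Δ = 0!·4!·4!/9! = 1/630; Racah Σ t=0..0: t=0:+1/144 = 1/144; ⇒ 3j(2 2 4; -1 -2 3)² = 1/18, sgn -1
I_A²/I_B² = (1/630)/(1/18) = 1/35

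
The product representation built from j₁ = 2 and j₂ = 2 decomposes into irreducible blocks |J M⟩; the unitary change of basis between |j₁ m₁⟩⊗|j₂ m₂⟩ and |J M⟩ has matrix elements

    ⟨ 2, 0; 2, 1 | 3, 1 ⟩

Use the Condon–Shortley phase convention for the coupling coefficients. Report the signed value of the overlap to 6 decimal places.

-0.447214  (= −√(1/5))

√[7·1!3!3!/8! · 2!2!3!1!4!2!] = √(36/5)
  +(−1)^0/∏(0,1,2,3,1,0)! = 1/12  (running 1/12)
  +(−1)^1/∏(1,0,1,2,2,1)! = -1/4  (running -1/6)
⟨..|..⟩ = √(36/5)·(-1/6) = -0.447214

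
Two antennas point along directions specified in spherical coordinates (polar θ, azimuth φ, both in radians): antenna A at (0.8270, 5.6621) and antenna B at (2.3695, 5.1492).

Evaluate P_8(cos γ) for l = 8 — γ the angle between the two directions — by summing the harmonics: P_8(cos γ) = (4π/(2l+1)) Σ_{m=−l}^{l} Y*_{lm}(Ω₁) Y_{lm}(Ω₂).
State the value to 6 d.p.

0.259506

Summing Y*_{l m}(θ₁,φ₁)·Y_{l m}(θ₂,φ₂) over m ∈ [−8, 8]; prefactor 4π/(2·8+1) = 0.739198:
  m=-8: (0.01124 + 0.04289j) × (-0.02714 + 0.01000j) = -0.00073 - 0.00105j  (running Σ = -0.00073 - 0.00105j)
  m=-7: (-0.05821 + 0.15243j) × (0.00996 - 0.11838j) = 0.01746 + 0.00841j  (running Σ = 0.01673 + 0.00736j)
  m=-6: (-0.29293 + 0.19399j) × (0.25219 + 0.14464j) = -0.10193 + 0.00655j  (running Σ = -0.08520 + 0.01391j)
  m=-5: (-0.46036 - 0.01666j) × (-0.36999 + 0.26040j) = 0.17467 - 0.11371j  (running Σ = 0.08947 - 0.09980j)
  m=-4: (-0.21534 - 0.16618j) × (-0.06724 - 0.37711j) = -0.04819 + 0.09238j  (running Σ = 0.04128 - 0.00742j)
  m=-3: (0.04912 + 0.16314j) × (-0.01440 - 0.00384j) = -0.00008 - 0.00254j  (running Σ = 0.04119 - 0.00996j)
  m=-2: (-0.12107 + 0.35505j) × (0.24176 - 0.28868j) = 0.07323 + 0.12079j  (running Σ = 0.11442 + 0.11083j)
  m=-1: (0.00035 - 0.00025j) × (0.07209 + 0.15440j) = 0.00006 + 0.00004j  (running Σ = 0.11448 + 0.11086j)
  m=0: (0.36997 + 0.00000j) × (0.33002 + 0.00000j) = 0.12210 + 0.00000j  (running Σ = 0.23658 + 0.11086j)
  m=1: (-0.00035 - 0.00025j) × (-0.07209 + 0.15440j) = 0.00006 - 0.00004j  (running Σ = 0.23664 + 0.11083j)
  m=2: (-0.12107 - 0.35505j) × (0.24176 + 0.28868j) = 0.07323 - 0.12079j  (running Σ = 0.30987 - 0.00996j)
  m=3: (-0.04912 + 0.16314j) × (0.01440 - 0.00384j) = -0.00008 + 0.00254j  (running Σ = 0.30979 - 0.00742j)
  m=4: (-0.21534 + 0.16618j) × (-0.06724 + 0.37711j) = -0.04819 - 0.09238j  (running Σ = 0.26160 - 0.09980j)
  m=5: (0.46036 - 0.01666j) × (0.36999 + 0.26040j) = 0.17467 + 0.11371j  (running Σ = 0.43627 + 0.01391j)
  m=6: (-0.29293 - 0.19399j) × (0.25219 - 0.14464j) = -0.10193 - 0.00655j  (running Σ = 0.33433 + 0.00736j)
  m=7: (0.05821 + 0.15243j) × (-0.00996 - 0.11838j) = 0.01746 - 0.00841j  (running Σ = 0.35180 - 0.00105j)
  m=8: (0.01124 - 0.04289j) × (-0.02714 - 0.01000j) = -0.00073 + 0.00105j  (running Σ = 0.35106 - 0.00000j)
Total Σ_m = 0.35106 - 0.00000j. Multiply by 0.739198: 0.25951 - 0.00000j. P_8(cos γ) = 0.259506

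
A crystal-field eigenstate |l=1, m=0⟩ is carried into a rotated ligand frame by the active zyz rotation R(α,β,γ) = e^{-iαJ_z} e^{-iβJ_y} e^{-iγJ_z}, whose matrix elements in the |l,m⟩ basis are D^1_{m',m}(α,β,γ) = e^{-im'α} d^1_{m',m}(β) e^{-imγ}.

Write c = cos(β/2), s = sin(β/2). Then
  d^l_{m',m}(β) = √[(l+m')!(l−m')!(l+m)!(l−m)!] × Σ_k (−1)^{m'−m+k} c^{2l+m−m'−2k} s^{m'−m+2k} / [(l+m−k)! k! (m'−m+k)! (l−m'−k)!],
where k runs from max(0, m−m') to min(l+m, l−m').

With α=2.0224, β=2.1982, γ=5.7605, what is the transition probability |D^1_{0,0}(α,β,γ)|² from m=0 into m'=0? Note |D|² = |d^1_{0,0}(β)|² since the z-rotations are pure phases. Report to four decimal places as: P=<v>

Split into d^1_{0,0}(β=2.1982) × two z-phases.
Half-angle: c=0.454398, s=0.890799. N=√(1·1·1·1)=1.000000
Admissible k: 0..1 (factorial args all ≥0)
  k=0: (−1)^0·1.0000/(1)·0.4544^2·0.8908^0 = +0.206478
  k=1: (−1)^1·1.0000/(1)·0.4544^0·0.8908^2 = -0.793522
d^1_{0,0}(2.1982) = +0.206478 -0.793522 = -0.587045
|D^1_{0,0}|² = |d^1_{0,0}(β)|² = (-0.587045)² = 0.344622 (the z-rotation phases have unit modulus)

P=0.3446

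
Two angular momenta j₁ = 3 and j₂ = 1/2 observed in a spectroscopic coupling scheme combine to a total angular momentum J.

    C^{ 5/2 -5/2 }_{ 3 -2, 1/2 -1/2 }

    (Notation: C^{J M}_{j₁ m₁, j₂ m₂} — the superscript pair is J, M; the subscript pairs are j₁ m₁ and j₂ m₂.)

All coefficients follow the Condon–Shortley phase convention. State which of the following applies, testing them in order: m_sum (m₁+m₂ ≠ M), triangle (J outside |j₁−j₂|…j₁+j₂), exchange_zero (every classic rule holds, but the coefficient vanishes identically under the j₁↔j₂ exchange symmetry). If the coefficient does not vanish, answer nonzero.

nonzero

m-sum: m₁+m₂ = -2+(-1/2) = -5/2, M = -5/2  ✓
triangle: |j₁−j₂| = 5/2 ≤ J = 5/2 ≤ j₁+j₂ = 7/2  ✓
exchange: j₁≠j₂ or m₁≠m₂ — the exchange symmetry imposes no constraint here
value check: CG = +√(1/7) = +0.377964 ≠ 0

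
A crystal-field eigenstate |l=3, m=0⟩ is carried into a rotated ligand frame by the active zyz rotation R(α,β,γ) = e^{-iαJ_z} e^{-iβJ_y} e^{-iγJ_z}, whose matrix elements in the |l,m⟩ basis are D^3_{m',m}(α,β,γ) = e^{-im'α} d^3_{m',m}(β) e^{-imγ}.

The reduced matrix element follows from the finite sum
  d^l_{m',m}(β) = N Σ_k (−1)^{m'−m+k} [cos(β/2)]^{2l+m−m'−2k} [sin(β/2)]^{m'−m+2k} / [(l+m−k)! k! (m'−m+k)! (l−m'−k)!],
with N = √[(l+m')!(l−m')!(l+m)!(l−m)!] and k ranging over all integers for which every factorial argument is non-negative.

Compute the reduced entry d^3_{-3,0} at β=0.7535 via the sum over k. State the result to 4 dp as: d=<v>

d=0.1790

d^3_{-3,0}(β=0.7535) via the finite sum:
Half-angle: c=0.929865, s=0.367900. N=√(1·720·6·6)=160.996894
The bounds max(0,m−m')=3 and min(l+m,l−m')=3 give 1 term
  k=3: (−1)^0·160.9969/(36)·0.9299^3·0.3679^3 = +0.179046
d^3_{-3,0}(0.7535) = +0.179046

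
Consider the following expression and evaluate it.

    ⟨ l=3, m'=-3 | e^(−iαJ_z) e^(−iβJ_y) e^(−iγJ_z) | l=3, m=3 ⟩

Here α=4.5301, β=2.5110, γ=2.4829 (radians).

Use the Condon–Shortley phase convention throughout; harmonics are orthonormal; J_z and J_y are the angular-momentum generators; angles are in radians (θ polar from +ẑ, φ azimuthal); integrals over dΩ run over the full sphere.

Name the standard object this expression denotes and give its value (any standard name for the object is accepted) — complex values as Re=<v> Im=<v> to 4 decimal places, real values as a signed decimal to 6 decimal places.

Wigner D-matrix element, Re=0.7310 Im=-0.1042

This is a Wigner D-matrix element — the rotation-matrix element ⟨l m'| R(α,β,γ) |l m⟩ in the angular-momentum basis.
Split into d^3_{-3,3}(β=2.5110) × two z-phases.
With c≡cos(β/2)=0.310098 and s≡sin(β/2)=0.950705, N=[1·720·720·1]^{1/2}=720.000000
The bounds max(0,m−m')=6 and min(l+m,l−m')=6 give 1 term
  k=6: (−1)^0·720.0000/(720)·0.3101^0·0.9507^6 = +0.738369
d^3_{-3,3}(2.5110) = +0.738369
D = (+0.520014+0.854158i)·(+0.738369)·(+0.394278-0.918991i) = +0.730980-0.104193i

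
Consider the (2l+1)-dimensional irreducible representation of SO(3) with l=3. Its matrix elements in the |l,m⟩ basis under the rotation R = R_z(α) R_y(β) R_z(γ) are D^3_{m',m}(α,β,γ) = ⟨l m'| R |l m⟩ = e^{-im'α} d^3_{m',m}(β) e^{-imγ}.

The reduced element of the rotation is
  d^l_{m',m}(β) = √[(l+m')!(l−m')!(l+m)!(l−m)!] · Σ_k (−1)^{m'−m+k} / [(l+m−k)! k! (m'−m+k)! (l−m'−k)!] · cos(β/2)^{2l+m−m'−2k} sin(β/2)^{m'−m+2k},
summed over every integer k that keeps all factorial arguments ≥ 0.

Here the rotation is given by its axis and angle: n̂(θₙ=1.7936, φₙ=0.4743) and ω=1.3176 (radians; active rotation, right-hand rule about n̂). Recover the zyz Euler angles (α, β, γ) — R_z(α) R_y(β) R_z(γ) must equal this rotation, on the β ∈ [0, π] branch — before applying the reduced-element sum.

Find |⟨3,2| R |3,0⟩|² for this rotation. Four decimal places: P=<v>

Axis–angle → zyz. n̂ = (sinθₙcosφₙ, sinθₙsinφₙ, cosθₙ) = (+0.867623, +0.445427, -0.220965), ω = 1.3176.
R = I cosω + sinω [n̂]ₓ + (1−cosω) n̂n̂ᵀ gives
  R = [+0.814701, +0.503573, +0.287535; +0.075734, +0.399204, -0.913729; -0.574915, +0.766192, +0.287094]
β = atan2(√(R₁₃²+R₂₃²), R₃₃) = 1.279604; α = atan2(R₂₃, R₁₃) mod 2π = 5.017262; γ = atan2(R₃₂, −R₃₁) mod 2π = 0.927069
Split into d^3_{2,0}(β=1.2796) × two z-phases.
With c≡cos(β/2)=0.802214 and s≡sin(β/2)=0.597037, N=[120·1·6·6]^{1/2}=65.726707
k∈{0,1} keeps every argument non-negative
  k=0: (−1)^2·65.7267/(12)·0.8022^4·0.5970^2 = +0.808581
  k=1: (−1)^3·65.7267/(12)·0.8022^2·0.5970^4 = -0.447863
d^3_{2,0}(1.2796) = +0.808581 -0.447863 = +0.360718
|D^3_{2,0}|² = |d^3_{2,0}(β)|² = (+0.360718)² = 0.130117 (the z-rotation phases have unit modulus)

P=0.1301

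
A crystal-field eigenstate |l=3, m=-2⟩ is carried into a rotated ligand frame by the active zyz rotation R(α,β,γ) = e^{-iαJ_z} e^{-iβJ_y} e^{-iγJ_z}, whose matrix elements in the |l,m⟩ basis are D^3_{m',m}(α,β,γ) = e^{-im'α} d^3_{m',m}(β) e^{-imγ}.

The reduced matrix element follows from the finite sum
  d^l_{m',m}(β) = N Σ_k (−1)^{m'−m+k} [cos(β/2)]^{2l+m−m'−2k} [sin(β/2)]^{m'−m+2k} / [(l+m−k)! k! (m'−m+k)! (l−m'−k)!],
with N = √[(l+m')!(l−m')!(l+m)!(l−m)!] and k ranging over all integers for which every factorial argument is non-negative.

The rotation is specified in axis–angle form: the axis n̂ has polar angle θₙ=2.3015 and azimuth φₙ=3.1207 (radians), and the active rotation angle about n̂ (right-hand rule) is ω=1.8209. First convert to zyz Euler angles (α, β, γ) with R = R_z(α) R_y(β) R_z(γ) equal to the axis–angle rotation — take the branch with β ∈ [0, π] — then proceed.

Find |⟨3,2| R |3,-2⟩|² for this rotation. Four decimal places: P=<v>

P=0.1225

Axis–angle → zyz. n̂ = (sinθₙcosφₙ, sinθₙsinφₙ, cosθₙ) = (-0.744542, +0.015558, -0.667394), ω = 1.8209.
R = I cosω + sinω [n̂]ₓ + (1−cosω) n̂n̂ᵀ gives
  R = [+0.444041, +0.632179, +0.634962; -0.661079, -0.247202, +0.708424; +0.604815, -0.734330, +0.308152]
β = atan2(√(R₁₃²+R₂₃²), R₃₃) = 1.257546; α = atan2(R₂₃, R₁₃) mod 2π = 0.840028; γ = atan2(R₃₂, −R₃₁) mod 2π = 4.023406
Split into d^3_{2,-2}(β=1.2575) × two z-phases.
c=cos(1.257546/2)=0.808750, s=sin(1.257546/2)=0.588153; N=√[120·1·1·120]=120.000000
k∈{0,1} keeps every argument non-negative
  k=0: (−1)^4·120.0000/(24)·0.8087^2·0.5882^4 = +0.391345
  k=1: (−1)^5·120.0000/(120)·0.8087^0·0.5882^6 = -0.041394
d^3_{2,-2}(1.2575) = +0.391345 -0.041394 = +0.349950
|D^3_{2,-2}|² = |d^3_{2,-2}(β)|² = (+0.349950)² = 0.122465 (the z-rotation phases have unit modulus)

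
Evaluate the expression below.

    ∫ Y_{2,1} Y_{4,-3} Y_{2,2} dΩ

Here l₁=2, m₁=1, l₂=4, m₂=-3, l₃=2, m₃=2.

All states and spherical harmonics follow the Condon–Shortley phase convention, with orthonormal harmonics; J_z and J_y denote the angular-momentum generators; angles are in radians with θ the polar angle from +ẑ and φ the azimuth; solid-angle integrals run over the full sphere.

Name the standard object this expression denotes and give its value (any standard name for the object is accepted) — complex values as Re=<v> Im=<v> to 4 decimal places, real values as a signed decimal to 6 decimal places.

This is a Gaunt coefficient — the integral of a triple product of spherical harmonics over the sphere.
m-sum 0 ✓  L=8 even ✓  2≤2≤6 ✓
Π(2lᵢ+1) = 5×9×5 = 225
triangle coeff Δ(2,4,2) = 1/630
Σ_t [2,2]: t=2:+1/16 = 1/16
(3j)²=2/35 [(2 4 2; 0 0 0)], sign=+1
Σ_t [1,1]: t=1:−1/144 = -1/144
(3j)²=1/18 [(2 4 2; 1 -3 2)], sign=-1
⇒ 4πI² = 5/7
I = (-1)√(5/7/(4π)) = -0.23841361

Gaunt coefficient, -0.238414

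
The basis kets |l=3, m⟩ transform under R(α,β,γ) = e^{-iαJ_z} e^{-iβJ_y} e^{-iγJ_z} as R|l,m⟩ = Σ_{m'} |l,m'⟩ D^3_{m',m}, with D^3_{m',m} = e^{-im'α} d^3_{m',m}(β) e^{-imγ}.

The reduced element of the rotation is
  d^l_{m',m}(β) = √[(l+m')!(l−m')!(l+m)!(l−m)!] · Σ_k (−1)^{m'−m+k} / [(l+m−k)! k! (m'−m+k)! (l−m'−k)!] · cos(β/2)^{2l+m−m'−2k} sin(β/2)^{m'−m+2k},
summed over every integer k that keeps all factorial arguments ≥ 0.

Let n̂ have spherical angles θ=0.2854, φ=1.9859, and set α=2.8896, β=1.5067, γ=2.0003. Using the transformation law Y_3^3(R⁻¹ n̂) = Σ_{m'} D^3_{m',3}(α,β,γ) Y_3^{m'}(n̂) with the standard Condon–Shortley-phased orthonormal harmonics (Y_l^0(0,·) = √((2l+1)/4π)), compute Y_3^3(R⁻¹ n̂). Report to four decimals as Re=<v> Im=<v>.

Need the full column D^3_{m',3} for m'=−3..3 at α=2.8896, β=1.5067, γ=2.0003.
cos(β/2)=0.729401, sin(β/2)=0.684086
d^3_{-3,3}: single k=6 term ⇒ +0.102486;  D = -0.091201+0.046752i
d^3_{-2,3}: single k=5 term ⇒ +0.267668;  D = +0.261117-0.058857i
d^3_{-1,3}: single k=4 term ⇒ +0.451255;  D = -0.451048-0.013668i
d^3_{0,3}: single k=3 term ⇒ +0.555580;  D = +0.533591+0.154758i
d^3_{1,3}: single k=2 term ⇒ +0.513019;  D = -0.441523-0.261239i
d^3_{2,3}: single k=1 term ⇒ +0.345954;  D = +0.244413+0.244840i
d^3_{3,3}: single k=0 term ⇒ +0.150591;  D = -0.076458-0.129738i
Y_3^{m'}(θ=0.2854,φ=1.9859) and Σ D·Y over m':
  (-0.0912+0.0468i)·(+0.0088+0.0030i)  (+0.2611-0.0589i)·(-0.0524+0.0574i)  (-0.4510-0.0137i)·(-0.1322-0.3000i)  (+0.5336+0.1548i)·(+0.5742+0.0000i)  (-0.4415-0.2612i)·(+0.1322-0.3000i)  (+0.2444+0.2448i)·(-0.0524-0.0574i)  (-0.0765-0.1297i)·(-0.0088+0.0030i)
Y_3^3(R⁻¹ n̂) = +0.216213+0.316206i

Re=0.2162 Im=0.3162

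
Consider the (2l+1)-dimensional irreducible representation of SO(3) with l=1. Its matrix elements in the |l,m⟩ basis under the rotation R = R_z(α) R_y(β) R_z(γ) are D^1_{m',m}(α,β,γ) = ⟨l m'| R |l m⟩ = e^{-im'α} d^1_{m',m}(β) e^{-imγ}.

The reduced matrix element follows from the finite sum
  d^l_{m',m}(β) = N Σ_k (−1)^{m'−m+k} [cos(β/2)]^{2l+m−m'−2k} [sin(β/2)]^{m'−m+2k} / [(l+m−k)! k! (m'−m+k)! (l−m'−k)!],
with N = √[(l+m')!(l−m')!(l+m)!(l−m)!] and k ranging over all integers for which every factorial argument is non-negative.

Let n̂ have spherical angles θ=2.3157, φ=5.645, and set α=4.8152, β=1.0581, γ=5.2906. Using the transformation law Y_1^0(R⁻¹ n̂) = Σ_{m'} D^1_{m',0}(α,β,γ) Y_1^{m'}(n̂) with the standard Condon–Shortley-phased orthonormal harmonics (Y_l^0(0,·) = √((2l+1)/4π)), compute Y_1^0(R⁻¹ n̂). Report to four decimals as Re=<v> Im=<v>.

Re=0.0488 Im=0.0000

Need the full column D^1_{m',0} for m'=−1..1 at α=4.8152, β=1.0581, γ=5.2906.
cos(β/2)=0.863287, sin(β/2)=0.504713
d^1_{-1,0}: single k=1 term ⇒ +0.616191;  D = +0.063240-0.612937i
d^1_{0,0}: k∈[0..1] ⇒ +0.745264 -0.254736 = +0.490529;  D = +0.490529+0.000000i
d^1_{1,0}: single k=0 term ⇒ -0.616191;  D = -0.063240-0.612937i
Y_1^{m'}(θ=2.3157,φ=5.645) and Σ D·Y over m':
  (+0.0632-0.6129i)·(+0.2040+0.1513i)  (+0.4905+0.0000i)·(-0.3312+0.0000i)  (-0.0632-0.6129i)·(-0.2040+0.1513i)
Y_1^0(R⁻¹ n̂) = +0.048817+0.000000i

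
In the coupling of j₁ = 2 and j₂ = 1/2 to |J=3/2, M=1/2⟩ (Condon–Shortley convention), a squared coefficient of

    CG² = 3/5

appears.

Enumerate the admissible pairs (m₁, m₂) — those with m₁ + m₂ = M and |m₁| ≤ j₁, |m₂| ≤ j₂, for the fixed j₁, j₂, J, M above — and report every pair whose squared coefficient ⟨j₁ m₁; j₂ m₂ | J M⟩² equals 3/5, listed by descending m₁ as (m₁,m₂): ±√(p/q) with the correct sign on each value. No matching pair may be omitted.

Admissible pairs with m₁+m₂ = M = 1/2: (0,1/2), (1,-1/2)
  (m₁,m₂)=(1,-1/2): CG² = 3/5, CG = +√(3/5)   ← matches the target
  (m₁,m₂)=(0,1/2): CG² = 2/5, CG = −√(2/5)
Pairs with CG² = 3/5: (1,-1/2): +√(3/5)

(1,-1/2): +√(3/5)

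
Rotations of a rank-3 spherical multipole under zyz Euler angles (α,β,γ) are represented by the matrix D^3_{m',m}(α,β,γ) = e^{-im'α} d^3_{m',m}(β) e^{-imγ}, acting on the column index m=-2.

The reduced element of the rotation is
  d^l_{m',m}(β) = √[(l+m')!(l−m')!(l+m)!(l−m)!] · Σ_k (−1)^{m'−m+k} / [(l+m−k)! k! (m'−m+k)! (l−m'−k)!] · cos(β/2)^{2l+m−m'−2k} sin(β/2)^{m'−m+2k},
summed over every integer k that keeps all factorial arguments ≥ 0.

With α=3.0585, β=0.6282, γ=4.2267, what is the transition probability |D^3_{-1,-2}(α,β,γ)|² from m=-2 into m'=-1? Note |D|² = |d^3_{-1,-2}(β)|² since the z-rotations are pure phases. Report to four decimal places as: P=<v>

D^3_{-1,-2}(3.0585,0.6282,4.2267) = e^{-i·-1·3.0585}·d^3_{-1,-2}(0.6282)·e^{-i·-2·4.2267}. Compute d first:
Half-angle: c=0.951075, s=0.308961. N=√(2·24·1·120)=75.894664
The bounds max(0,m−m')=0 and min(l+m,l−m')=1 give 2 terms
  k=0: (−1)^1·75.8947/(24)·0.9511^5·0.3090^1 = -0.760285
  k=1: (−1)^2·75.8947/(12)·0.9511^3·0.3090^3 = +0.160466
d^3_{-1,-2}(0.6282) = -0.760285 +0.160466 = -0.599819
|D^3_{-1,-2}|² = |d^3_{-1,-2}(β)|² = (-0.599819)² = 0.359783 (the z-rotation phases have unit modulus)

P=0.3598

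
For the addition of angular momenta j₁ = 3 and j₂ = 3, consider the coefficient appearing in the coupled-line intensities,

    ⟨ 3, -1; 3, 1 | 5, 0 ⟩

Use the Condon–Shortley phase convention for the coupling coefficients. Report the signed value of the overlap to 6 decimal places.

−√(25/84) ≈ -0.545545

triangle: 1!*5!*5!/12! = 14400/479001600
(j±m)!: 2!*4!*4!*2!*5!*5! = 33177600
prefactor² = (2J+1)*Δ*N² = 76800/7
  k=0: +1/(0!*1!*4!*4!*1!*1!) = 1/576
  k=1: −1/(1!*0!*3!*3!*2!*2!) = -1/144
Σ = -1/192  ⇒  CG² = 76800/7*(-1/192)² = 25/84
CG = −√(25/84) = -0.545545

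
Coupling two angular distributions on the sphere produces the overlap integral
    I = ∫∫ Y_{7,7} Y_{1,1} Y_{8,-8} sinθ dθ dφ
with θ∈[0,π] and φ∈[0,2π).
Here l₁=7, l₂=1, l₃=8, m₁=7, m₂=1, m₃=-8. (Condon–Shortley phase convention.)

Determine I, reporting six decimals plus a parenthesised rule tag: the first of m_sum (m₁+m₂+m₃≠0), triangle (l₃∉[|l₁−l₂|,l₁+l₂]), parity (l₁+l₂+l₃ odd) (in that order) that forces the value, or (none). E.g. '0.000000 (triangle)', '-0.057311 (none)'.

0.335179 (none)

m-sum 0 ✓  L=16 even ✓  6≤8≤8 ✓
Π(2lᵢ+1) = 15×3×17 = 765
triangle coeff Δ(7,1,8) = 1/2040
Σ_t [0,0]: t=0:+1/25401600 = 1/25401600
(3j)²=8/255 [(7 1 8; 0 0 0)], sign=+1
Σ_t [0,0]: t=0:+1/174356582400 = 1/174356582400
(3j)²=1/17 [(7 1 8; 7 1 -8)], sign=+1
⇒ 4πI² = 24/17
I = (+1)√(24/17/(4π)) = 0.33517856
No selection rule forces the value: the integral is nonzero (none).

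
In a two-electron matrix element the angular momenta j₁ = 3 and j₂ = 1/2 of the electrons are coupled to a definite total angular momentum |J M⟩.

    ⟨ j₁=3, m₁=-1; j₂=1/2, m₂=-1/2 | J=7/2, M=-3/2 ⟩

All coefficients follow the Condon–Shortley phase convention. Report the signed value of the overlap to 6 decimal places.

j₁+j₂−J=0  J+j₁−j₂=6  J−j₁+j₂=1  j₁+j₂+J+1=8
(j₁±m₁, j₂±m₂, J±M) = (2,4,0,1,2,5)
P² = 11520/7
sum k=0..0:
  [0] +1/48 = 1/48
S = 1/48
C² = P²·S² = 5/7 ; C = +0.845154

+√(5/7) ≈ +0.845154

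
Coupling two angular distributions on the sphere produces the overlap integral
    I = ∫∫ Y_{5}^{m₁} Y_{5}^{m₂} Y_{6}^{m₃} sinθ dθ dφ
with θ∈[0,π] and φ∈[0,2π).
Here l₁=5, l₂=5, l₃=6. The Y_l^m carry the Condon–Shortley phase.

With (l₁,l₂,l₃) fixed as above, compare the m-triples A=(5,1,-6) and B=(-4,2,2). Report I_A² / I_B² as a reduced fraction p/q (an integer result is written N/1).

11/14

l's match ⇒ only the (l;m) 3-j factors differ between A and B.
A: triangle coeff Δ(5,5,6) = 1/28588560; Σ_t [0,0]: t=0:+1/12441600 = 1/12441600; (3j)²=3/442 [(5 5 6; 5 1 -6)], sign=+1
B: triangle coeff Δ(5,5,6) = 1/28588560; Σ_t [3,4]: t=3:−1/207360 t=4:+1/103680 = 1/207360; (3j)²=21/2431 [(5 5 6; -4 2 2)], sign=+1
I_A²/I_B² = (3/442)/(21/2431) = 11/14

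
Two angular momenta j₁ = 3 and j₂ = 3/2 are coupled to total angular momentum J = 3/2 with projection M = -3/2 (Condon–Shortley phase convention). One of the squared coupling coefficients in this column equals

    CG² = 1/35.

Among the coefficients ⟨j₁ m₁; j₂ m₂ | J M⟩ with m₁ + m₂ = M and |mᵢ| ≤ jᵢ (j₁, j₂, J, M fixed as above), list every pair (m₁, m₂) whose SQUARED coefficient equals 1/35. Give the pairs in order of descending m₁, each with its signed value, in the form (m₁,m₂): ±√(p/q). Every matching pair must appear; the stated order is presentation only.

Admissible pairs with m₁+m₂ = M = -3/2: (-3,3/2), (-2,1/2), (-1,-1/2), (0,-3/2)
  (m₁,m₂)=(0,-3/2): CG² = 1/35, CG = +√(1/35)   ← matches the target
  (m₁,m₂)=(-1,-1/2): CG² = 4/35, CG = −√(4/35)
  (m₁,m₂)=(-2,1/2): CG² = 2/7, CG = +√(2/7)
  (m₁,m₂)=(-3,3/2): CG² = 4/7, CG = −√(4/7)
Pairs with CG² = 1/35: (0,-3/2): +√(1/35)

(0,-3/2): +√(1/35)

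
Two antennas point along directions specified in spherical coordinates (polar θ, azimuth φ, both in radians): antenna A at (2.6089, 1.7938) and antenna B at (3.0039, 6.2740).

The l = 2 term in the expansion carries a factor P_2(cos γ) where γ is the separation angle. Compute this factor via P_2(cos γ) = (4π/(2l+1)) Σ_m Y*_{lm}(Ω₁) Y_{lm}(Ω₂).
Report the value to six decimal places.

0.551479

Term-by-term m-sum for l=2 (normalisation 4π/5 = 2.513274):
  term(m=-2) = (-0.000648, -0.000325)   from Y*(Ω₁)=(-0.089881, -0.042976), Y(Ω₂)=(0.007276, 0.000134)
  term(m=-1) = (-0.008169, 0.034547)   from Y*(Ω₁)=(0.074748, -0.329611), Y(Ω₂)=(-0.105030, -0.000965)
  term(m=+0) = (0.237061, 0.000000)   from Y*(Ω₁)=(0.386749, -0.000000), Y(Ω₂)=(0.612957, 0.000000)
  term(m=+1) = (-0.008169, -0.034547)   from Y*(Ω₁)=(-0.074748, -0.329611), Y(Ω₂)=(0.105030, -0.000965)
  term(m=+2) = (-0.000648, 0.000325)   from Y*(Ω₁)=(-0.089881, 0.042976), Y(Ω₂)=(0.007276, -0.000134)
Total Σ_m = (0.219427, -0.000000). Multiply by 2.513274: (0.551479, -0.000000). P_2(cos γ) = 0.551479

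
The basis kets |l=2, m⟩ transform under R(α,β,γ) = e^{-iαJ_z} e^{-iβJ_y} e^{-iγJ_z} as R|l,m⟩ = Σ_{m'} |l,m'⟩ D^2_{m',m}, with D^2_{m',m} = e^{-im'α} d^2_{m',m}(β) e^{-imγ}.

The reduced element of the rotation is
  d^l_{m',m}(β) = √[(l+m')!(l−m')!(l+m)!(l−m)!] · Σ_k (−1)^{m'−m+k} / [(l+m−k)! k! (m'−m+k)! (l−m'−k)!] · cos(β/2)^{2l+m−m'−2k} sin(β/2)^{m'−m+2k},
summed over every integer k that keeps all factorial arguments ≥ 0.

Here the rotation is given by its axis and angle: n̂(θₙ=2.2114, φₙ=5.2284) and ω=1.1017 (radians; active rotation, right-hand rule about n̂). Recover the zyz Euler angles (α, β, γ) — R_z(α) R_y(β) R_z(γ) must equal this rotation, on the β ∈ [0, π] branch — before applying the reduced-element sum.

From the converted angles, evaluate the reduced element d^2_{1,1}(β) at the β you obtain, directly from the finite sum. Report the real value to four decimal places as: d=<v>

Axis–angle → zyz. n̂ = (sinθₙcosφₙ, sinθₙsinφₙ, cosθₙ) = (+0.395588, -0.697345, -0.597680), ω = 1.1017.
R = I cosω + sinω [n̂]ₓ + (1−cosω) n̂n̂ᵀ gives
  R = [+0.537824, +0.381967, -0.751563; -0.684266, +0.718528, -0.124489; +0.492468, +0.581222, +0.647809]
β = atan2(√(R₁₃²+R₂₃²), R₃₃) = 0.866092; α = atan2(R₂₃, R₁₃) mod 2π = 3.305742; γ = atan2(R₃₂, −R₃₁) mod 2π = 2.273720
d^2_{1,1}(β=0.8661) via the finite sum:
c=cos(0.866092/2)=0.907692, s=sin(0.866092/2)=0.419638; N=√[6·1·6·1]=6.000000
k: max(0,(1)−(1))=0 … min(2+(1),2−(1))=1
  k=0: (−1)^0·6.0000/(6)·0.9077^4·0.4196^0 = +0.678818
  k=1: (−1)^1·6.0000/(2)·0.9077^2·0.4196^2 = -0.435258
d^2_{1,1}(0.8661) = +0.678818 -0.435258 = +0.243560

d=0.2436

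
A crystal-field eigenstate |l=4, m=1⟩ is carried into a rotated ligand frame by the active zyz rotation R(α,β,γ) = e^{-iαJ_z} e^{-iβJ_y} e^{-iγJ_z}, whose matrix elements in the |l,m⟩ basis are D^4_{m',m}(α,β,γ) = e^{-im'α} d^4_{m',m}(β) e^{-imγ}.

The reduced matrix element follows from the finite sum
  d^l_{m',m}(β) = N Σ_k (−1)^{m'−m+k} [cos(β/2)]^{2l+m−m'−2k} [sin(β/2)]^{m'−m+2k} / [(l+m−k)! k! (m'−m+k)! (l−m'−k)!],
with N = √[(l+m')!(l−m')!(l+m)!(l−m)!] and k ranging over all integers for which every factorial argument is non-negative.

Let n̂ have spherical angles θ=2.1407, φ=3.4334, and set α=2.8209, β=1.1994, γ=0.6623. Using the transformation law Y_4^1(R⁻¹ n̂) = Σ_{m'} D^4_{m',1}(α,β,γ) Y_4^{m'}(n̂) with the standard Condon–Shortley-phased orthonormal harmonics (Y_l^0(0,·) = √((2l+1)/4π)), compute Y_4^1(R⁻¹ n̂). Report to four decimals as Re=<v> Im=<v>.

Re=0.3023 Im=-0.0275

Need the full column D^4_{m',1} for m'=−4..4 at α=2.8209, β=1.1994, γ=0.6623.
cos(β/2)=0.825505, sin(β/2)=0.564395
d^4_{-4,1}: single k=5 term ⇒ +0.241084;  D = -0.088140-0.224394i
d^4_{-3,1}: k∈[4..5] ⇒ +0.623347 -0.174827 = +0.448520;  D = +0.024021+0.447877i
d^4_{-2,1}: k∈[3..5] ⇒ +0.974681 -0.683409 +0.063891 = +0.355163;  D = +0.093744-0.342568i
d^4_{-1,1}: k∈[2..5] ⇒ +1.008055 -1.413618 +0.330392 -0.010296 = -0.085468;  D = +0.047395-0.071123i
d^4_{0,1}: k∈[1..4] ⇒ +0.659380 -1.849328 +0.864451 -0.067347 = -0.392843;  D = -0.309788+0.241572i
d^4_{1,1}: k∈[0..3] ⇒ +0.215654 -1.512083 +1.413618 -0.220261 = -0.103071;  D = +0.097115-0.034529i
d^4_{2,1}: k∈[0..2] ⇒ -0.625543 +1.462022 -0.455606 = +0.380873;  D = +0.380790-0.007965i
d^4_{3,1}: k∈[0..1] ⇒ +0.800119 -0.623347 = +0.176772;  D = -0.168888-0.052202i
d^4_{4,1}: single k=0 term ⇒ -0.515753;  D = -0.419619-0.299868i
Y_4^{m'}(θ=2.1407,φ=3.4334) and Σ D·Y over m':
  (-0.0881-0.2244i)·(+0.0873-0.2045i)  (+0.0240+0.4479i)·(+0.2582-0.3095i)  (+0.0937-0.3426i)·(+0.2054-0.1356i)  (+0.0474-0.0711i)·(-0.1980+0.0595i)  (-0.3098+0.2416i)·(-0.2927+0.0000i)  (+0.0971-0.0345i)·(+0.1980+0.0595i)  (+0.3808-0.0080i)·(+0.2054+0.1356i)  (-0.1689-0.0522i)·(-0.2582-0.3095i)  (-0.4196-0.2999i)·(+0.0873+0.2045i)
Y_4^1(R⁻¹ n̂) = +0.302262-0.027535i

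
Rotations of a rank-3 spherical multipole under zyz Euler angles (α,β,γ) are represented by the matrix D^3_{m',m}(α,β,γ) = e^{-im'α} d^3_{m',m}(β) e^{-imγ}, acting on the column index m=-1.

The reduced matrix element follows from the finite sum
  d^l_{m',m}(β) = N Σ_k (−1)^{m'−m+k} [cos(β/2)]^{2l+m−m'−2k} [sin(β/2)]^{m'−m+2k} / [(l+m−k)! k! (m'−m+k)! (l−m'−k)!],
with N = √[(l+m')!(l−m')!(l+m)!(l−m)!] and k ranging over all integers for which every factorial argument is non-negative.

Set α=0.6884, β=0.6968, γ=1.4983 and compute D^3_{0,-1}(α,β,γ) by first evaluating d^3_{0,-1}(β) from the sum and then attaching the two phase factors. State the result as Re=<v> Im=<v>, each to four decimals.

Split into d^3_{0,-1}(β=0.6968) × two z-phases.
c=cos(0.696800/2)=0.939920, s=sin(0.696800/2)=0.341394; N=√[6·6·2·24]=41.569219
Admissible k: 0..2 (factorial args all ≥0)
  k=0: (−1)^1·41.5692/(12)·0.9399^5·0.3414^1 = -0.867565
  k=1: (−1)^2·41.5692/(4)·0.9399^3·0.3414^3 = +0.343363
  k=2: (−1)^3·41.5692/(12)·0.9399^1·0.3414^5 = -0.015100
d^3_{0,-1}(0.6968) = -0.867565 +0.343363 -0.015100 = -0.539301
D = (+1.000000+0.000000i)·(-0.539301)·(+0.072433+0.997373i) = -0.039063-0.537884i

Re=-0.0391 Im=-0.5379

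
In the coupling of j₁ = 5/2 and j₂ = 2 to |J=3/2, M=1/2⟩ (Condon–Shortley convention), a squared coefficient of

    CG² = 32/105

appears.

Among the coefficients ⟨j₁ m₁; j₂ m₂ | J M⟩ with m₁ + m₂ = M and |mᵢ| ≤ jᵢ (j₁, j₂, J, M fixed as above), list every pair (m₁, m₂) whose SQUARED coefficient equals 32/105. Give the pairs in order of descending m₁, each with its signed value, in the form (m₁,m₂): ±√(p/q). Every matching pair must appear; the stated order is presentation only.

Admissible pairs with m₁+m₂ = M = 1/2: (-3/2,2), (-1/2,1), (1/2,0), (3/2,-1), (5/2,-2)
  (m₁,m₂)=(5/2,-2): CG² = 8/21, CG = +√(8/21)
  (m₁,m₂)=(3/2,-1): CG² = 2/105, CG = −√(2/105)
  (m₁,m₂)=(1/2,0): CG² = 2/35, CG = −√(2/35)
  (m₁,m₂)=(-1/2,1): CG² = 5/21, CG = +√(5/21)
  (m₁,m₂)=(-3/2,2): CG² = 32/105, CG = −√(32/105)   ← matches the target
Pairs with CG² = 32/105: (-3/2,2): −√(32/105)

(-3/2,2): −√(32/105)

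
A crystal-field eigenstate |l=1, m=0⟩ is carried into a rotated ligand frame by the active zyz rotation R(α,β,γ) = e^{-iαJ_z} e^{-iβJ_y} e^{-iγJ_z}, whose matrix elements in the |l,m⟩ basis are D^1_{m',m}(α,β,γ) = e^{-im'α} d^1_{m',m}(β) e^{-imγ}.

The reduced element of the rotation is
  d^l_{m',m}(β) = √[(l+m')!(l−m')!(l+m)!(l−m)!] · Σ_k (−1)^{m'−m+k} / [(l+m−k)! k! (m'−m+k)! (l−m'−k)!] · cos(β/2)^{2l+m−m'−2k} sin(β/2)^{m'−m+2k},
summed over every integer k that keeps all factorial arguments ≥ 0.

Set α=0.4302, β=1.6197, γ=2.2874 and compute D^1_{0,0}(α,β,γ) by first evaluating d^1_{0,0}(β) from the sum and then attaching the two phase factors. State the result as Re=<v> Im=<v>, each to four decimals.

Split into d^1_{0,0}(β=1.6197) × two z-phases.
c=cos(1.619700/2)=0.689607, s=sin(1.619700/2)=0.724184; N=√[1·1·1·1]=1.000000
Admissible k: 0..1 (factorial args all ≥0)
  k=0: (−1)^0·1.0000/(1)·0.6896^2·0.7242^0 = +0.475558
  k=1: (−1)^1·1.0000/(1)·0.6896^0·0.7242^2 = -0.524442
d^1_{0,0}(1.6197) = +0.475558 -0.524442 = -0.048884
Attach z-rotation phases: D = e^{-i(0)(0.4302)}·(-0.048884)·e^{-i(0)(2.2874)} = -0.048884+0.000000i

Re=-0.0489 Im=0.0000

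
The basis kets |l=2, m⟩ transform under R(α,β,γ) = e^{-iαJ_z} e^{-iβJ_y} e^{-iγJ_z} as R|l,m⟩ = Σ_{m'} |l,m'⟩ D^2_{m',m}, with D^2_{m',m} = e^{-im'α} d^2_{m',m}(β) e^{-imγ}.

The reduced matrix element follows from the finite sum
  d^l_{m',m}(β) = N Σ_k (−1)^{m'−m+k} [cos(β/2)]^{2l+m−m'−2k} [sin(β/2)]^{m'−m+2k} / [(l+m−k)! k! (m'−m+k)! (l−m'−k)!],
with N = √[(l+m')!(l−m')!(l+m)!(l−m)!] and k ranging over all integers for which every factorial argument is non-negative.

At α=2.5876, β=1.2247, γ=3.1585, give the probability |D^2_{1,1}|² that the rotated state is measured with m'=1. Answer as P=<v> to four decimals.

Split into d^2_{1,1}(β=1.2247) × two z-phases.
With c≡cos(β/2)=0.818300 and s≡sin(β/2)=0.574792, N=[6·1·6·1]^{1/2}=6.000000
k: max(0,(1)−(1))=0 … min(2+(1),2−(1))=1
  k=0: (−1)^0·6.0000/(6)·0.8183^4·0.5748^0 = +0.448383
  k=1: (−1)^1·6.0000/(2)·0.8183^2·0.5748^2 = -0.663693
d^2_{1,1}(1.2247) = +0.448383 -0.663693 = -0.215310
|D^2_{1,1}|² = |d^2_{1,1}(β)|² = (-0.215310)² = 0.046358 (the z-rotation phases have unit modulus)

P=0.0464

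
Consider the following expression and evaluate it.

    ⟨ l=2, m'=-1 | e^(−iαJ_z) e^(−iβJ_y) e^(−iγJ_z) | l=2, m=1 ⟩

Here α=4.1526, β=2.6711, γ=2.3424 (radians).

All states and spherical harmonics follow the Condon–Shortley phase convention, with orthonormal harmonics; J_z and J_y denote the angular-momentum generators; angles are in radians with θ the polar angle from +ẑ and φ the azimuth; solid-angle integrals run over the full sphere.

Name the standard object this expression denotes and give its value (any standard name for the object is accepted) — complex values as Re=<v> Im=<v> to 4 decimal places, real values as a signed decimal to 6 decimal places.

Wigner D-matrix element, Re=0.1755 Im=-0.7191

This is a Wigner D-matrix element — the rotation-matrix element ⟨l m'| R(α,β,γ) |l m⟩ in the angular-momentum basis.
First d^2_{-1,1}(β=2.6711), then the phase factors e^{-i(-1)α} and e^{-i(1)γ}:
With c≡cos(β/2)=0.233083 and s≡sin(β/2)=0.972457, N=[1·6·6·1]^{1/2}=6.000000
k: max(0,(1)−(-1))=2 … min(2+(1),2−(-1))=3
  k=2: (−1)^0·6.0000/(2)·0.2331^2·0.9725^2 = +0.154128
  k=3: (−1)^1·6.0000/(6)·0.2331^0·0.9725^4 = -0.894297
d^2_{-1,1}(2.6711) = +0.154128 -0.894297 = -0.740169
D = (-0.531007-0.847367i)·(-0.740169)·(-0.697286-0.716793i) = +0.175511-0.719059i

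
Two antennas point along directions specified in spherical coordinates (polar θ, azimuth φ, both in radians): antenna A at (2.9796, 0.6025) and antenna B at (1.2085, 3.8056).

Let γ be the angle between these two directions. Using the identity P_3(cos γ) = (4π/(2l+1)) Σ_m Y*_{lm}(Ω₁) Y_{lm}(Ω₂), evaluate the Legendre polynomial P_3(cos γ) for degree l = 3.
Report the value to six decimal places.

0.437382

Term-by-term m-sum for l=3 (normalisation 4π/7 = 1.795196):
  term(m=-3) = -0.000587+0.000110i   from Y*(Ω₁)=-0.000410+0.001702i, Y(Ω₂)=+0.139482+0.311313i
  term(m=-2) = -0.008247+0.001020i   from Y*(Ω₁)=-0.009385-0.024501i, Y(Ω₂)=+0.076139-0.307427i
  term(m=-1) = +0.022629-0.001394i   from Y*(Ω₁)=+0.166199+0.114314i, Y(Ω₂)=+0.088515-0.069267i
  term(m=+0) = +0.216050+0.000000i   from Y*(Ω₁)=-0.688680-0.000000i, Y(Ω₂)=-0.313716+0.000000i
  term(m=+1) = +0.022629+0.001394i   from Y*(Ω₁)=-0.166199+0.114314i, Y(Ω₂)=-0.088515-0.069267i
  term(m=+2) = -0.008247-0.001020i   from Y*(Ω₁)=-0.009385+0.024501i, Y(Ω₂)=+0.076139+0.307427i
  term(m=+3) = -0.000587-0.000110i   from Y*(Ω₁)=+0.000410+0.001702i, Y(Ω₂)=-0.139482+0.311313i
Total Σ_m = +0.243641+0.000000i. Multiply by 1.795196: +0.437382+0.000000i. P_3(cos γ) = 0.437382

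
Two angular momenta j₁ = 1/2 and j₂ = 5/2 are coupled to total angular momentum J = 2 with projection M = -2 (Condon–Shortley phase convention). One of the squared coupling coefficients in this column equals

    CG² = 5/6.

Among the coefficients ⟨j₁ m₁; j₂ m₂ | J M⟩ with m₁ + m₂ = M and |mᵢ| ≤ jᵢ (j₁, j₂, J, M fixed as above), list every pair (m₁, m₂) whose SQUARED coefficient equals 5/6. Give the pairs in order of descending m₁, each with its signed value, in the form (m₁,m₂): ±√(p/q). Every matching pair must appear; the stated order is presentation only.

Admissible pairs with m₁+m₂ = M = -2: (-1/2,-3/2), (1/2,-5/2)
  (m₁,m₂)=(1/2,-5/2): CG² = 5/6, CG = +√(5/6)   ← matches the target
  (m₁,m₂)=(-1/2,-3/2): CG² = 1/6, CG = −√(1/6)
Pairs with CG² = 5/6: (1/2,-5/2): +√(5/6)

(1/2,-5/2): +√(5/6)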